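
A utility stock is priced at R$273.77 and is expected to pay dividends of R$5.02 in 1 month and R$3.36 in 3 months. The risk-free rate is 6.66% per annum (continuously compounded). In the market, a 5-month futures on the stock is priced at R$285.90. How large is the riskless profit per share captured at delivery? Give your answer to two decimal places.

R$12.96 per share

PV(dividends) I = 5.02·e^(−0.0666·1/12) + 3.36·e^(−0.0666·3/12) = 8.2967
Fair futures F* = (S − I)·e^(rT) = (273.77 − 8.2967)·e^0.027750 = 265.4733 × 1.028139 = 272.9435
Market R$285.90 > fair 272.9435: forward overpriced → cash-and-carry (borrow at r, buy the stock and collect the dividends, short the forward).
Profit at T = |F_mkt − F*| = |285.90 − 272.9435| = R$12.96 per share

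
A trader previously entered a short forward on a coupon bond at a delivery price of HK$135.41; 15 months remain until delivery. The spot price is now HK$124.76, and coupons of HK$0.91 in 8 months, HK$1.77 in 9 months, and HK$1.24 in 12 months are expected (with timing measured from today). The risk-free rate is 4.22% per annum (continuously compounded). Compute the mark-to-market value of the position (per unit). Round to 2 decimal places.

PV(remaining coupons) I = 0.91·e^(−0.0422·8/12) + 1.77·e^(−0.0422·9/12) + 1.24·e^(−0.0422·12/12) = 3.7884
Current forward F = (S − I)·e^(rT) = (124.76 − 3.7884)·e^(0.0422·15/12) = 120.9716 × 1.054166 = 127.5241
Value (long) = (F − K)·e^(−rT) = (127.5241 − 135.41) × 0.948617 = -7.4807
Short position value = −(long value) = HK$7.48

HK$7.48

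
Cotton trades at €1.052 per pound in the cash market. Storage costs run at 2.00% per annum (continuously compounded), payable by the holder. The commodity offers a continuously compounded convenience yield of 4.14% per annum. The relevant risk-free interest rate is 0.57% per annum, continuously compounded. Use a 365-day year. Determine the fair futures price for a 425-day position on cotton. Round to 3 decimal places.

Net carry = r + u − y = 0.0057 + 0.0200 − 0.0414 = -0.0157
F = S·e^((r+u−y)T) = 1.052 · e^(-0.0157 × 425/365) = 1.052 · e^-0.018281
= 1.052 × 0.981885 = €1.033 per pound

€1.033 per pound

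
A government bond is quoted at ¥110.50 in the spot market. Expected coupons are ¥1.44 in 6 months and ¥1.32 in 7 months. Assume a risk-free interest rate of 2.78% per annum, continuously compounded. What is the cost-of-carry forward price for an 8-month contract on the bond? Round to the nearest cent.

PV(coupons) I = 1.44·e^(−0.0278·6/12) + 1.32·e^(−0.0278·7/12)
I = 1.4201 + 1.2988 = 2.7189
F = (S − I)·e^(rT) = (110.50 − 2.7189) · e^(0.0278·8/12)
= 107.7811 · e^0.018533 = 107.7811 × 1.018706 = ¥109.80

¥109.80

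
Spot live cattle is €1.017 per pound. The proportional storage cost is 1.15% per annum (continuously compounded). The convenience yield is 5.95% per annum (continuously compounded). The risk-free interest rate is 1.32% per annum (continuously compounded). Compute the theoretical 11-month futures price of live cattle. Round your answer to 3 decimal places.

Net carry = r + u − y = 0.0132 + 0.0115 − 0.0595 = -0.0348
F = S·e^((r+u−y)T) = 1.017 · e^(-0.0348 × 11/12) = 1.017 · e^-0.031900
= 1.017 × 0.968603 = €0.985 per pound

€0.985 per pound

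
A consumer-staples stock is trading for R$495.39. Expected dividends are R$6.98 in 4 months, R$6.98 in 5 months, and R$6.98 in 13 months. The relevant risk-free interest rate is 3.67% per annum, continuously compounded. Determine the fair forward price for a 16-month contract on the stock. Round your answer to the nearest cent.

PV(dividends) I = 6.98·e^(−0.0367·4/12) + 6.98·e^(−0.0367·5/12) + 6.98·e^(−0.0367·13/12)
I = 6.8951 + 6.8741 + 6.7079 = 20.4771
F = (S − I)·e^(rT) = (495.39 − 20.4771) · e^(0.0367·16/12)
= 474.9129 · e^0.048933 = 474.9129 × 1.050150 = R$498.73

R$498.73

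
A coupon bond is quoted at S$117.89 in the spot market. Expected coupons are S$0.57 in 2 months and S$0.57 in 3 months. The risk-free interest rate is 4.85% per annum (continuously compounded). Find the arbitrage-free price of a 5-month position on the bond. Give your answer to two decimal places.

S$119.15

PV(coupons) I = 0.57·e^(−0.0485·2/12) + 0.57·e^(−0.0485·3/12)
I = 0.5654 + 0.5631 = 1.1285
F = (S − I)·e^(rT) = (117.89 − 1.1285) · e^(0.0485·5/12)
= 116.7615 · e^0.020208 = 116.7615 × 1.020414 = S$119.15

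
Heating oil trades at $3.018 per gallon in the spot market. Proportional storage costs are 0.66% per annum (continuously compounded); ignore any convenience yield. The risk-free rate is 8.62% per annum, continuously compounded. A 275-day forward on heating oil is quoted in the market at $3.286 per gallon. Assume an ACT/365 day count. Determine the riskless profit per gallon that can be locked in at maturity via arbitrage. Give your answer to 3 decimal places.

$0.049 per gallon

Fair forward: F* = S·e^(carry·T), with carry = (r + u) = 0.0862 + 0.0066 = 0.0928
F* = 3.018 · e^(0.0928 × 275/365) = 3.018 · e^0.069918 = 3.018 × 1.072420 = $3.2366
Market $3.286 > fair $3.2366: forward overpriced → cash-and-carry (buy spot, short the forward).
At maturity, profit = |F_mkt − F*| = |3.286 − 3.2366| = $0.049 per gallon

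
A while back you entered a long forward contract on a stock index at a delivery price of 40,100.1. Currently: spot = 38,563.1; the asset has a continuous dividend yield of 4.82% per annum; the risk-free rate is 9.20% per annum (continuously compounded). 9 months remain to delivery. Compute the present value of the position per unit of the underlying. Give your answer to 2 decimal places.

-232.55

Current fair forward for the remaining 9 months: F = S·e^((r − q)·T), (r − q) = 0.0920 − 0.0482 = 0.0438
F = 38563.1 · e^(0.0438 × 9/12) = 38563.1 × 1.03339552 = 39850.9348
Value of long forward = (F − K)·e^(−rT) = (39850.9348 − 40100.1) · e^(−0.0920·9/12)
= -249.1652 × 0.93332668 = -232.55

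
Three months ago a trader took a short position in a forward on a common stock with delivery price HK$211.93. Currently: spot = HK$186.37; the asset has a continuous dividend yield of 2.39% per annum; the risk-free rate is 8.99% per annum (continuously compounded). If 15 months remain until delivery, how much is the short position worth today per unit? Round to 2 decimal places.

HK$8.52

Current fair forward for the remaining 15 months: F = S·e^((r − q)·T), (r − q) = 0.0899 − 0.0239 = 0.0660
F = 186.37 · e^(0.0660 × 15/12) = 186.37 × 1.085999 = 202.3976
Value of long forward = (F − K)·e^(−rT) = (202.3976 − 211.93) · e^(−0.0899·15/12)
= -9.5324 × 0.893709 = -8.52
Short position value = −(long value) = HK$8.52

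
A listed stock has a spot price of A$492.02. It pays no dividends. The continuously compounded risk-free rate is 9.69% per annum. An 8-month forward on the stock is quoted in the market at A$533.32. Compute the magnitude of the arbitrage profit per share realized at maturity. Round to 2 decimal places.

Fair forward: F* = S·e^(carry·T), with carry = r = 0.0969
F* = 492.02 · e^(0.0969 × 8/12) = 492.02 · e^0.064600 = 492.02 × 1.066732 = A$524.8535
Market A$533.32 > fair A$524.8535: forward overpriced → cash-and-carry (buy spot, short the forward).
At maturity, profit = |F_mkt − F*| = |533.32 − 524.8535| = A$8.47 per share

A$8.47 per share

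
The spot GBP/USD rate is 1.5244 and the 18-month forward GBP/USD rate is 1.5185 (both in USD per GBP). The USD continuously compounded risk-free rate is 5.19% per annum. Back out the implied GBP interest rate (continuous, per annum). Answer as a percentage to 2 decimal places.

F = S·e^((r_USD − r_GBP)T) ⇒ r_GBP = r_USD − ln(F/S)/T
ln(1.5185/1.5244) = -0.003878; /(18/12) = -0.002585
r_GBP = 0.0519 + 0.002585 = 0.054485
r_GBP = 5.45%

5.45%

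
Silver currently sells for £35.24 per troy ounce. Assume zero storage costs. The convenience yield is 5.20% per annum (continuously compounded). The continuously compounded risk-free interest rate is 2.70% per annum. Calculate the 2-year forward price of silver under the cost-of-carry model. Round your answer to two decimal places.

£33.52 per troy ounce

Net carry = r + u − y = 0.0270 + 0.0000 − 0.0520 = -0.0250
F = S·e^((r+u−y)T) = 35.24 · e^(-0.0250 × 2) = 35.24 · e^-0.050000
= 35.24 × 0.951229 = £33.52 per troy ounce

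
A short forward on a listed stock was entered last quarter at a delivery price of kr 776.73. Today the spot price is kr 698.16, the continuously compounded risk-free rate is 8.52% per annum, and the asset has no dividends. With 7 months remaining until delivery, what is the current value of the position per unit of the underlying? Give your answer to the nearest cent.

kr 40.91

Current fair forward for the remaining 7 months: F = S·e^(r·T), r = 0.0852
F = 698.16 · e^(0.0852 × 7/12) = 698.16 × 1.050956 = 733.7354
Value of long forward = (F − K)·e^(−rT) = (733.7354 − 776.73) · e^(−0.0852·7/12)
= -42.9946 × 0.951515 = -40.91
Short position value = −(long value) = kr 40.91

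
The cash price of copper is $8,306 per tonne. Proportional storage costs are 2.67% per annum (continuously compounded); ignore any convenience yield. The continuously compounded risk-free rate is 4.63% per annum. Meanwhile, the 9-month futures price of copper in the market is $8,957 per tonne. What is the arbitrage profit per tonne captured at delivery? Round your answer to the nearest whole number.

$184 per tonne

Fair futures: F* = S·e^(carry·T), with carry = (r + u) = 0.0463 + 0.0267 = 0.0730
F* = 8306 · e^(0.0730 × 9/12) = 8306 · e^0.054750 = 8306 × 1.056277 = $8773.4368
Market $8957 > fair $8773.4368: forward overpriced → cash-and-carry (buy spot, short the forward).
At maturity, profit = |F_mkt − F*| = |8957 − 8773.4368| = $184 per tonne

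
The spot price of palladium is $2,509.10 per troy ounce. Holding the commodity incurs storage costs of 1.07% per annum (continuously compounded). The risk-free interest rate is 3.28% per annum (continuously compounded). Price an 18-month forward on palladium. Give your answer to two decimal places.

Net carry = r + u − y = 0.0328 + 0.0107 − 0.0000 = 0.0435
F = S·e^((r+u−y)T) = 2509.10 · e^(0.0435 × 18/12) = 2509.10 · e^0.06525000
= 2509.10 × 1.06742585 = $2,678.28 per troy ounce

$2,678.28 per troy ounce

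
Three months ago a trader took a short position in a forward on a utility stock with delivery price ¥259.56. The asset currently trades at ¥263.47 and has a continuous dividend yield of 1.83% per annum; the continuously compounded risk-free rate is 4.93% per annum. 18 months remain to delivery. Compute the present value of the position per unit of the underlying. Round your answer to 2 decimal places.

-¥15.28

Current fair forward for the remaining 18 months: F = S·e^((r − q)·T), (r − q) = 0.0493 − 0.0183 = 0.0310
F = 263.47 · e^(0.0310 × 18/12) = 263.47 × 1.047598 = 276.0106
Value of long forward = (F − K)·e^(−rT) = (276.0106 − 259.56) · e^(−0.0493·18/12)
= 16.4506 × 0.928718 = 15.28
Short position value = −(long value) = -¥15.28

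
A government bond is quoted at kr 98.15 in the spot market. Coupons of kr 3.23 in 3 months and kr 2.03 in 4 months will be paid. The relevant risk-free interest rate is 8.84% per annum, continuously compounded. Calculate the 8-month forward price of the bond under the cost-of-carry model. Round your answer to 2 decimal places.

kr 98.67

PV(coupons) I = 3.23·e^(−0.0884·3/12) + 2.03·e^(−0.0884·4/12)
I = 3.1594 + 1.9711 = 5.1305
F = (S − I)·e^(rT) = (98.15 − 5.1305) · e^(0.0884·8/12)
= 93.0195 · e^0.058933 = 93.0195 × 1.060704 = kr 98.67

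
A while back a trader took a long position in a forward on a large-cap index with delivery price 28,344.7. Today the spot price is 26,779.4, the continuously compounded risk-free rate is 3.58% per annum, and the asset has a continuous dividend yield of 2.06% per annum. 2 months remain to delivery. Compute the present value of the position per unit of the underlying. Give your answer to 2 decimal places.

Current fair forward for the remaining 2 months: F = S·e^((r − q)·T), (r − q) = 0.0358 − 0.0206 = 0.0152
F = 26779.4 · e^(0.0152 × 2/12) = 26779.4 × 1.00253654 = 26847.3270
Value of long forward = (F − K)·e^(−rT) = (26847.3270 − 28344.7) · e^(−0.0358·2/12)
= -1497.3730 × 0.99405110 = -1488.47

-1488.47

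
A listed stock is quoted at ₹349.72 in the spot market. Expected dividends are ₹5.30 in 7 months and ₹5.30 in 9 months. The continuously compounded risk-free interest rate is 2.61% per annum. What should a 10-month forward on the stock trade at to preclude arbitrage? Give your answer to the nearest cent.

PV(dividends) I = 5.30·e^(−0.0261·7/12) + 5.30·e^(−0.0261·9/12)
I = 5.2199 + 5.1973 = 10.4172
F = (S − I)·e^(rT) = (349.72 − 10.4172) · e^(0.0261·10/12)
= 339.3028 · e^0.021750 = 339.3028 × 1.021988 = ₹346.76

₹346.76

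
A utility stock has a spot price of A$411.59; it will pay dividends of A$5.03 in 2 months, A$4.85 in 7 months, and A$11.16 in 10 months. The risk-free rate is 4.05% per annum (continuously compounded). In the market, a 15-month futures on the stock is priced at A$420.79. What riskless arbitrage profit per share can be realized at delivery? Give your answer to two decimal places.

A$9.42 per share

PV(dividends) I = 5.03·e^(−0.0405·2/12) + 4.85·e^(−0.0405·7/12) + 11.16·e^(−0.0405·10/12) = 20.5226
Fair futures F* = (S − I)·e^(rT) = (411.59 − 20.5226)·e^0.050625 = 391.0674 × 1.051928 = 411.3747
Market A$420.79 > fair 411.3747: forward overpriced → cash-and-carry (borrow at r, buy the stock and collect the dividends, short the forward).
Profit at T = |F_mkt − F*| = |420.79 − 411.3747| = A$9.42 per share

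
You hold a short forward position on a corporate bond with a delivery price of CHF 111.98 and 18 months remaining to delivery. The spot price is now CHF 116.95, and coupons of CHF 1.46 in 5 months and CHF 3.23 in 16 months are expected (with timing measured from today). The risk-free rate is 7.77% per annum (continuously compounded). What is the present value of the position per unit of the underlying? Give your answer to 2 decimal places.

PV(remaining coupons) I = 1.46·e^(−0.0777·5/12) + 3.23·e^(−0.0777·16/12) = 4.3256
Current forward F = (S − I)·e^(rT) = (116.95 − 4.3256)·e^(0.0777·18/12) = 112.6244 × 1.123614 = 126.5464
Value (long) = (F − K)·e^(−rT) = (126.5464 − 111.98) × 0.889986 = 12.9639
Short position value = −(long value) = -CHF 12.96

-CHF 12.96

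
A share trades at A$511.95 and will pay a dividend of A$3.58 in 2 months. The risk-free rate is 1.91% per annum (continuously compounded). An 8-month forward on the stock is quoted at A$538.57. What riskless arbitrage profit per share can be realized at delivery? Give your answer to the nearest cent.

PV(dividends) I = 3.58·e^(−0.0191·2/12) = 3.5686
Fair forward F* = (S − I)·e^(rT) = (511.95 − 3.5686)·e^0.012733 = 508.3814 × 1.012814 = 514.8958
Market A$538.57 > fair 514.8958: forward overpriced → cash-and-carry (borrow at r, buy the stock and collect the dividends, short the forward).
Profit at T = |F_mkt − F*| = |538.57 − 514.8958| = A$23.67 per share

A$23.67 per share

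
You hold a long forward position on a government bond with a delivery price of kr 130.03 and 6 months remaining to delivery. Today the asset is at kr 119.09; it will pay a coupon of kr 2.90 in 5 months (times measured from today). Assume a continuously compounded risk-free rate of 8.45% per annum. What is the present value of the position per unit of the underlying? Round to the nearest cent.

-kr 8.36

PV(remaining coupons) I = 2.90·e^(−0.0845·5/12) = 2.7997
Current forward F = (S − I)·e^(rT) = (119.09 − 2.7997)·e^(0.0845·6/12) = 116.2903 × 1.043155 = 121.3088
Value (long) = (F − K)·e^(−rT) = (121.3088 − 130.03) × 0.958630 = -8.3604
Value = -kr 8.36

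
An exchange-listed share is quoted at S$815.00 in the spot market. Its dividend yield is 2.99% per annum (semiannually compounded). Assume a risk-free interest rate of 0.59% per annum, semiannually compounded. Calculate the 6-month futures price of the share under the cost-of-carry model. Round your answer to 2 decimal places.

S$805.36

F = S · (1+r/2)^(2T) / (1+q/2)^(2T)
= 815.00 × 1.002950 / 1.014950 = 815.00 × 0.988177
F = S$805.36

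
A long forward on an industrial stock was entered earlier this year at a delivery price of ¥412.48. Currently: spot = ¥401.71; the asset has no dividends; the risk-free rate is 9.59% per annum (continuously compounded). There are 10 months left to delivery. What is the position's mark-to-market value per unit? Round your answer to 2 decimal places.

¥20.91

Current fair forward for the remaining 10 months: F = S·e^(r·T), r = 0.0959
F = 401.71 · e^(0.0959 × 10/12) = 401.71 × 1.083197 = 435.1311
Value of long forward = (F − K)·e^(−rT) = (435.1311 − 412.48) · e^(−0.0959·10/12)
= 22.6511 × 0.923193 = 20.91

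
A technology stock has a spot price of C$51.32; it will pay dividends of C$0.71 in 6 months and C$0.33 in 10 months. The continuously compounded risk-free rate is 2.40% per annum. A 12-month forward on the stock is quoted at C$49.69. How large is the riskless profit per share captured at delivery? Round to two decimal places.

C$1.83 per share

PV(dividends) I = 0.71·e^(−0.0240·6/12) + 0.33·e^(−0.0240·10/12) = 1.0250
Fair forward F* = (S − I)·e^(rT) = (51.32 − 1.0250)·e^0.024000 = 50.2950 × 1.024290 = 51.5167
Market C$49.69 < fair 51.5167: forward underpriced → reverse cash-and-carry (short the stock, invest proceeds at r, pay the dividends, go long the forward).
Profit at T = |F_mkt − F*| = |49.69 − 51.5167| = C$1.83 per share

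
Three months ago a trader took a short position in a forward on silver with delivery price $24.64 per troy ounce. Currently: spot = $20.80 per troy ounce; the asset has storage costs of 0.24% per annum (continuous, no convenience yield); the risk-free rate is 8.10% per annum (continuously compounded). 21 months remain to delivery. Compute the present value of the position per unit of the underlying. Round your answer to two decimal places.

$0.50 per troy ounce

Current fair forward for the remaining 21 months: F = S·e^((r + u)·T), (r + u) = 0.0810 + 0.0024 = 0.0834
F = 20.80 · e^(0.0834 × 21/12) = 20.80 × 1.157138 = 24.0685
Value of long forward = (F − K)·e^(−rT) = (24.0685 − 24.64) · e^(−0.0810·21/12)
= -0.5715 × 0.867838 = -0.50
Short position value = −(long value) = $0.50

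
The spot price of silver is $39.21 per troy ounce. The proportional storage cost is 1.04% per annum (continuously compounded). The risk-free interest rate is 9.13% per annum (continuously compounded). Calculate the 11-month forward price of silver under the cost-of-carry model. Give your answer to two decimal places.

Net carry = r + u − y = 0.0913 + 0.0104 − 0.0000 = 0.1017
F = S·e^((r+u−y)T) = 39.21 · e^(0.1017 × 11/12) = 39.21 · e^0.093225
= 39.21 × 1.097709 = $43.04 per troy ounce

$43.04 per troy ounce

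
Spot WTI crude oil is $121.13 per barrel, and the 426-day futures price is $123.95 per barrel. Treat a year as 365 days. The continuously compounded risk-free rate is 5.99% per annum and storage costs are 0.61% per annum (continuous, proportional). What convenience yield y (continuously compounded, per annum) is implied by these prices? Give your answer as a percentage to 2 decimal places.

F = S·e^((r+u−y)T) ⇒ (r+u−y) = ln(F/S)/T
ln(123.95/121.13) = 0.023014; /T ⇒ 0.019719
y = r + u − ln(F/S)/T = 0.0599 + 0.0061 − 0.019719 = 0.046281
y = 4.63%

4.63%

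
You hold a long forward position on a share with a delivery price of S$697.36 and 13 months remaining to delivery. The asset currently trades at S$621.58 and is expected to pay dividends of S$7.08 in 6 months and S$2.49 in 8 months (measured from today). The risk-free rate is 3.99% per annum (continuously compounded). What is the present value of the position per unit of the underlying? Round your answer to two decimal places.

PV(remaining dividends) I = 7.08·e^(−0.0399·6/12) + 2.49·e^(−0.0399·8/12) = 9.3648
Current forward F = (S − I)·e^(rT) = (621.58 − 9.3648)·e^(0.0399·13/12) = 612.2152 × 1.044173 = 639.2586
Value (long) = (F − K)·e^(−rT) = (639.2586 − 697.36) × 0.957696 = -55.6435
Value = -S$55.64

-S$55.64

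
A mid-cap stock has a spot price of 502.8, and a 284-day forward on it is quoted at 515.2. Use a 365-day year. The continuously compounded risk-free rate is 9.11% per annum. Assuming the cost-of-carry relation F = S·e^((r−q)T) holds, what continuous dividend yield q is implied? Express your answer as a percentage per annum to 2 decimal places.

From F = S·e^((r−q)T): (r − q) = ln(F/S)/T
ln(515.2/502.8) = ln(1.024662) = 0.024363
(r − q) = 0.024363 / (284/365) = 0.031312
q = r − ln(F/S)/T = 0.0911 − 0.031312 = 0.059788
q = 5.98%

5.98%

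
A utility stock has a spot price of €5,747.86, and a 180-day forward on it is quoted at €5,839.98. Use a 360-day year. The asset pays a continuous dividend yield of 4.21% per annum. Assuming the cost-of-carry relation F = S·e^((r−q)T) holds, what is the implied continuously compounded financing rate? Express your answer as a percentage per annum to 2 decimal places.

7.39%

From F = S·e^((r−q)T): (r − q) = ln(F/S)/T
ln(5839.98/5747.86) = ln(1.016027) = 0.015900
(r − q) = 0.015900 / (180/360) = 0.031800
r = ln(F/S)/T + q = 0.031800 + 0.0421 = 0.073900
r = 7.39%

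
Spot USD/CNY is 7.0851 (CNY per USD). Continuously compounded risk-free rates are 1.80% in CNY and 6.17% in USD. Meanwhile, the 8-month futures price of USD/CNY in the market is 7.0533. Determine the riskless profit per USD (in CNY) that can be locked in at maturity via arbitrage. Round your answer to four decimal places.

Fair futures: F* = S·e^(carry·T), with carry = (r_CNY − r_USD) = 0.0180 − 0.0617 = -0.0437
F* = 7.0851 · e^(-0.0437 × 8/12) = 7.0851 · e^-0.029133 = 7.0851 × 0.971287 = 6.8817
Market 7.0533 > fair 6.8817: forward overpriced → cash-and-carry (buy spot, short the forward).
At maturity, profit = |F_mkt − F*| = |7.0533 − 6.8817| = 0.1716 per USD (in CNY)

0.1716 per USD (in CNY)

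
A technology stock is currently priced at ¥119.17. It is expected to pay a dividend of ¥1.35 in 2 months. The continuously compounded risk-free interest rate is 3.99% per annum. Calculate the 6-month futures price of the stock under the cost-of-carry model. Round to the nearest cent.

¥120.20

PV(dividends) I = 1.35·e^(−0.0399·2/12)
I = 1.3411
F = (S − I)·e^(rT) = (119.17 − 1.3411) · e^(0.0399·6/12)
= 117.8289 · e^0.019950 = 117.8289 × 1.020150 = ¥120.20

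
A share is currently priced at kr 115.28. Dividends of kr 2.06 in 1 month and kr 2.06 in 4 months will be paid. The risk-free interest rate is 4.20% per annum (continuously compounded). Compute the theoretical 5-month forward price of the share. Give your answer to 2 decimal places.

PV(dividends) I = 2.06·e^(−0.0420·1/12) + 2.06·e^(−0.0420·4/12)
I = 2.0528 + 2.0314 = 4.0842
F = (S − I)·e^(rT) = (115.28 − 4.0842) · e^(0.0420·5/12)
= 111.1958 · e^0.017500 = 111.1958 × 1.017654 = kr 113.16

kr 113.16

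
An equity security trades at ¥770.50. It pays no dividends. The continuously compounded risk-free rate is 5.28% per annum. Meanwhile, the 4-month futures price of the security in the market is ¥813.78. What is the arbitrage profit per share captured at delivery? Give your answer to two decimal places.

Fair futures: F* = S·e^(carry·T), with carry = r = 0.0528
F* = 770.50 · e^(0.0528 × 4/12) = 770.50 · e^0.017600 = 770.50 × 1.017756 = ¥784.1810
Market ¥813.78 > fair ¥784.1810: forward overpriced → cash-and-carry (buy spot, short the forward).
At maturity, profit = |F_mkt − F*| = |813.78 − 784.1810| = ¥29.60 per share

¥29.60 per share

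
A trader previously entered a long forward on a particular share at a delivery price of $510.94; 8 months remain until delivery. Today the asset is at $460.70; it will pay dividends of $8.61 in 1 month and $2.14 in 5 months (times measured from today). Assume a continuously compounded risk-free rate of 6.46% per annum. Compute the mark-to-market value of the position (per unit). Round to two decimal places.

PV(remaining dividends) I = 8.61·e^(−0.0646·1/12) + 2.14·e^(−0.0646·5/12) = 10.6469
Current forward F = (S − I)·e^(rT) = (460.70 − 10.6469)·e^(0.0646·8/12) = 450.0531 × 1.044007 = 469.8586
Value (long) = (F − K)·e^(−rT) = (469.8586 − 510.94) × 0.957848 = -39.3497
Value = -$39.35

-$39.35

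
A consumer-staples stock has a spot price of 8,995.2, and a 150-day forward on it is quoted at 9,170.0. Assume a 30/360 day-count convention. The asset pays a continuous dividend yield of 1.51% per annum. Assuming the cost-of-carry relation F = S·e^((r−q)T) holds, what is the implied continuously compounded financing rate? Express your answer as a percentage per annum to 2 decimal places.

6.13%

From F = S·e^((r−q)T): (r − q) = ln(F/S)/T
ln(9170.0/8995.2) = ln(1.019433) = 0.019247
(r − q) = 0.019247 / (150/360) = 0.046193
r = ln(F/S)/T + q = 0.046193 + 0.0151 = 0.061293
r = 6.13%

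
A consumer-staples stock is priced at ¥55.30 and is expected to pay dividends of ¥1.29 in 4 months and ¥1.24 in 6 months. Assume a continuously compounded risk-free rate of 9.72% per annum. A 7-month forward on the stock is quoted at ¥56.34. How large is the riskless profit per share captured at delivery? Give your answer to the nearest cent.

¥0.39 per share

PV(dividends) I = 1.29·e^(−0.0972·4/12) + 1.24·e^(−0.0972·6/12) = 2.4301
Fair forward F* = (S − I)·e^(rT) = (55.30 − 2.4301)·e^0.056700 = 52.8699 × 1.058338 = 55.9542
Market ¥56.34 > fair 55.9542: forward overpriced → cash-and-carry (borrow at r, buy the stock and collect the dividends, short the forward).
Profit at T = |F_mkt − F*| = |56.34 − 55.9542| = ¥0.39 per share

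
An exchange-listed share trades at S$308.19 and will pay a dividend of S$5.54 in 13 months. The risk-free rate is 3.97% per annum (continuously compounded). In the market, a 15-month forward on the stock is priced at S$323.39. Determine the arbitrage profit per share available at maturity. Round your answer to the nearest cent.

S$5.10 per share

PV(dividends) I = 5.54·e^(−0.0397·13/12) = 5.3068
Fair forward F* = (S − I)·e^(rT) = (308.19 − 5.3068)·e^0.049625 = 302.8832 × 1.050877 = 318.2930
Market S$323.39 > fair 318.2930: forward overpriced → cash-and-carry (borrow at r, buy the stock and collect the dividends, short the forward).
Profit at T = |F_mkt − F*| = |323.39 − 318.2930| = S$5.10 per share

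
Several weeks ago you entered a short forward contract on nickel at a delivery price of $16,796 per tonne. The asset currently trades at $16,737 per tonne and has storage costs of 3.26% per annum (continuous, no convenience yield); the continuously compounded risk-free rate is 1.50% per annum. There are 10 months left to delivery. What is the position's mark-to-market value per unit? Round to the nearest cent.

-$610.56 per tonne

Current fair forward for the remaining 10 months: F = S·e^((r + u)·T), (r + u) = 0.0150 + 0.0326 = 0.0476
F = 16737 · e^(0.0476 × 10/12) = 16737 × 1.04046390 = 17414.2443
Value of long forward = (F − K)·e^(−rT) = (17414.2443 − 16796) · e^(−0.0150·10/12)
= 618.2443 × 0.98757780 = 610.56
Short position value = −(long value) = -$610.56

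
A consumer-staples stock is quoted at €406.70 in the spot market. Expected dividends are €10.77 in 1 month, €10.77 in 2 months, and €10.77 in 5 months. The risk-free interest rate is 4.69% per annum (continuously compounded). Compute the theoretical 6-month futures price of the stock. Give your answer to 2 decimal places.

€383.62

PV(dividends) I = 10.77·e^(−0.0469·1/12) + 10.77·e^(−0.0469·2/12) + 10.77·e^(−0.0469·5/12)
I = 10.7280 + 10.6861 + 10.5616 = 31.9757
F = (S − I)·e^(rT) = (406.70 − 31.9757) · e^(0.0469·6/12)
= 374.7243 · e^0.023450 = 374.7243 × 1.023727 = €383.62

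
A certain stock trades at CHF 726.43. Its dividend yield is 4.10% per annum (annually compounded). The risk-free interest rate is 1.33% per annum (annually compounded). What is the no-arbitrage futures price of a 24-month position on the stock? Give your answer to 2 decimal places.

F = S · (1+r)^T / (1+q)^T
= 726.43 × 1.026777 / 1.083681 = 726.43 × 0.947490
F = CHF 688.29

CHF 688.29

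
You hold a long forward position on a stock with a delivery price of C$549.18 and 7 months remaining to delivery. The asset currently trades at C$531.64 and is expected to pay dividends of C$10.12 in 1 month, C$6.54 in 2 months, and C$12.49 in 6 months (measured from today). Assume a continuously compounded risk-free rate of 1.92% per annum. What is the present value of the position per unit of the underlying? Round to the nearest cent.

PV(remaining dividends) I = 10.12·e^(−0.0192·1/12) + 6.54·e^(−0.0192·2/12) + 12.49·e^(−0.0192·6/12) = 28.9936
Current forward F = (S − I)·e^(rT) = (531.64 − 28.9936)·e^(0.0192·7/12) = 502.6464 × 1.011263 = 508.3077
Value (long) = (F − K)·e^(−rT) = (508.3077 − 549.18) × 0.988862 = -40.4171
Value = -C$40.42

-C$40.42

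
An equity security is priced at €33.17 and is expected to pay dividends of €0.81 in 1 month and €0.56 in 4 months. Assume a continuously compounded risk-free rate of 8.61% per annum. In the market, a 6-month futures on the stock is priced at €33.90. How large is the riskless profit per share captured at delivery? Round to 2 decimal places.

PV(dividends) I = 0.81·e^(−0.0861·1/12) + 0.56·e^(−0.0861·4/12) = 1.3484
Fair futures F* = (S − I)·e^(rT) = (33.17 − 1.3484)·e^0.043050 = 31.8216 × 1.043990 = 33.2214
Market €33.90 > fair 33.2214: forward overpriced → cash-and-carry (borrow at r, buy the stock and collect the dividends, short the forward).
Profit at T = |F_mkt − F*| = |33.90 − 33.2214| = €0.68 per share

€0.68 per share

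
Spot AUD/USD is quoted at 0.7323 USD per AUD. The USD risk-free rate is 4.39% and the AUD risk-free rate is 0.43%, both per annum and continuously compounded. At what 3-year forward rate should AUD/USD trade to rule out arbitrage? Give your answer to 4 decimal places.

F = S·e^((r_USD − r_AUD)T) = 0.7323 · e^((0.0439 − 0.0043) × 3)
= 0.7323 · e^0.118800 = 0.7323 × 1.126145
F = 0.8247 USD per AUD

0.8247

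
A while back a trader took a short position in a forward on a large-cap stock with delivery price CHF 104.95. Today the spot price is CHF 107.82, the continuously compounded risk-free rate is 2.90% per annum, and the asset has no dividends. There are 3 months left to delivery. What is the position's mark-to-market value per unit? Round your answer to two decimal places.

-CHF 3.63

Current fair forward for the remaining 3 months: F = S·e^(r·T), r = 0.0290
F = 107.82 · e^(0.0290 × 3/12) = 107.82 × 1.007276 = 108.6045
Value of long forward = (F − K)·e^(−rT) = (108.6045 − 104.95) · e^(−0.0290·3/12)
= 3.6545 × 0.992776 = 3.63
Short position value = −(long value) = -CHF 3.63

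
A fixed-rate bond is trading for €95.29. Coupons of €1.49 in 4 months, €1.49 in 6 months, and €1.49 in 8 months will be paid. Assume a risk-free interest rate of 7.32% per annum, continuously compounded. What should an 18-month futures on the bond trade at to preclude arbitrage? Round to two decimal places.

€101.54

PV(coupons) I = 1.49·e^(−0.0732·4/12) + 1.49·e^(−0.0732·6/12) + 1.49·e^(−0.0732·8/12)
I = 1.4541 + 1.4365 + 1.4190 = 4.3096
F = (S − I)·e^(rT) = (95.29 − 4.3096) · e^(0.0732·18/12)
= 90.9804 · e^0.109800 = 90.9804 × 1.116055 = €101.54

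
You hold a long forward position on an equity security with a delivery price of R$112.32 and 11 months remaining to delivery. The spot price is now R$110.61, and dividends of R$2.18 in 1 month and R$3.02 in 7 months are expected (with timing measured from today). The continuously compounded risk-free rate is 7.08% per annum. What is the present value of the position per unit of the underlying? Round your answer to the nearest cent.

R$0.28

PV(remaining dividends) I = 2.18·e^(−0.0708·1/12) + 3.02·e^(−0.0708·7/12) = 5.0650
Current forward F = (S − I)·e^(rT) = (110.61 − 5.0650)·e^(0.0708·11/12) = 105.5450 × 1.067052 = 112.6220
Value (long) = (F − K)·e^(−rT) = (112.6220 − 112.32) × 0.937161 = 0.2830
Value = R$0.28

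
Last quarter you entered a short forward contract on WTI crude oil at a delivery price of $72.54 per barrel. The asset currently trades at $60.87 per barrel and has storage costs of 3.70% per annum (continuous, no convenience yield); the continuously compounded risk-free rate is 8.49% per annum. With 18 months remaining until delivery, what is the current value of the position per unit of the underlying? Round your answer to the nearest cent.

Current fair forward for the remaining 18 months: F = S·e^((r + u)·T), (r + u) = 0.0849 + 0.0370 = 0.1219
F = 60.87 · e^(0.1219 × 18/12) = 60.87 × 1.200634 = 73.0826
Value of long forward = (F − K)·e^(−rT) = (73.0826 − 72.54) · e^(−0.0849·18/12)
= 0.5426 × 0.880425 = 0.48
Short position value = −(long value) = -$0.48

-$0.48 per barrel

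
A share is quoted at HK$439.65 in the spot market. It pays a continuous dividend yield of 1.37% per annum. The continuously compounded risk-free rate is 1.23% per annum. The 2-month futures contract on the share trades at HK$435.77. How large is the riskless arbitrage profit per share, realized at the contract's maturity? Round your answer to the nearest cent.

Fair futures: F* = S·e^(carry·T), with carry = (r − q) = 0.0123 − 0.0137 = -0.0014
F* = 439.65 · e^(-0.0014 × 2/12) = 439.65 · e^-0.000233 = 439.65 × 0.999767 = HK$439.5476
Market HK$435.77 < fair HK$439.5476: forward underpriced → reverse cash-and-carry (short spot, go long the forward).
At maturity, profit = |F_mkt − F*| = |435.77 − 439.5476| = HK$3.78 per share

HK$3.78 per share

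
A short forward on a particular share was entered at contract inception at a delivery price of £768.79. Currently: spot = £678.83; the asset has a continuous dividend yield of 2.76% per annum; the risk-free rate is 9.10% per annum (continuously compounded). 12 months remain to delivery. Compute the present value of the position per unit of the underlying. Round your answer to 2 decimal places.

Current fair forward for the remaining 12 months: F = S·e^((r − q)·T), (r − q) = 0.0910 − 0.0276 = 0.0634
F = 678.83 · e^(0.0634 × 12/12) = 678.83 × 1.065453 = 723.2615
Value of long forward = (F − K)·e^(−rT) = (723.2615 − 768.79) · e^(−0.0910·12/12)
= -45.5285 × 0.913018 = -41.57
Short position value = −(long value) = £41.57

£41.57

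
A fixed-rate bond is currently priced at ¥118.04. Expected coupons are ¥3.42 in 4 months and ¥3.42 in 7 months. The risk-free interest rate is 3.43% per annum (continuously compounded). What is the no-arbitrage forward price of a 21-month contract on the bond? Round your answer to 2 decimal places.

PV(coupons) I = 3.42·e^(−0.0343·4/12) + 3.42·e^(−0.0343·7/12)
I = 3.3811 + 3.3523 = 6.7334
F = (S − I)·e^(rT) = (118.04 − 6.7334) · e^(0.0343·21/12)
= 111.3066 · e^0.060025 = 111.3066 × 1.061863 = ¥118.19

¥118.19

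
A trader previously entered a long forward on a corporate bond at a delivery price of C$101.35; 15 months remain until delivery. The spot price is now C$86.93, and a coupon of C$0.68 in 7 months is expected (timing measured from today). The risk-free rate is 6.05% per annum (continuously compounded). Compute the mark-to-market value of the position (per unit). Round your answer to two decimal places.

PV(remaining coupons) I = 0.68·e^(−0.0605·7/12) = 0.6564
Current forward F = (S − I)·e^(rT) = (86.93 − 0.6564)·e^(0.0605·15/12) = 86.2736 × 1.078558 = 93.0511
Value (long) = (F − K)·e^(−rT) = (93.0511 − 101.35) × 0.927164 = -7.6944
Value = -C$7.69

-C$7.69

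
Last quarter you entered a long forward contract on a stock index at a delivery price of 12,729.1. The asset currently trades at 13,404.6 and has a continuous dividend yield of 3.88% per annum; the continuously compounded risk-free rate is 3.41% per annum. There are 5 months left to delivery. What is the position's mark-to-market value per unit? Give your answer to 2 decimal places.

Current fair forward for the remaining 5 months: F = S·e^((r − q)·T), (r − q) = 0.0341 − 0.0388 = -0.0047
F = 13404.6 · e^(-0.0047 × 5/12) = 13404.6 × 0.99804358 = 13378.3750
Value of long forward = (F − K)·e^(−rT) = (13378.3750 − 12729.1) · e^(−0.0341·5/12)
= 649.2750 × 0.98589213 = 640.12

640.12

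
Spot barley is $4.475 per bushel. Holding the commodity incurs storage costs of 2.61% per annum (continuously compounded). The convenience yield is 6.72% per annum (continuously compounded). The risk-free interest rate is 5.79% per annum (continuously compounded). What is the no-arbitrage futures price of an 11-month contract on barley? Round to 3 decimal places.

$4.544 per bushel

Net carry = r + u − y = 0.0579 + 0.0261 − 0.0672 = 0.0168
F = S·e^((r+u−y)T) = 4.475 · e^(0.0168 × 11/12) = 4.475 · e^0.015400
= 4.475 × 1.015519 = $4.544 per bushel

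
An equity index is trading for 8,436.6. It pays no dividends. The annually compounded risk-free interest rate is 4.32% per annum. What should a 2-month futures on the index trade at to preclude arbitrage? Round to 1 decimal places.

F = S · (1+r)^T
= 8436.6 × 1.007074
F = 8,496.3

8,496.3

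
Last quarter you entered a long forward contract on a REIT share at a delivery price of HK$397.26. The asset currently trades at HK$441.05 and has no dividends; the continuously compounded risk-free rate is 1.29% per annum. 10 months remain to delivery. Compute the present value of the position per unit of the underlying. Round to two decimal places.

Current fair forward for the remaining 10 months: F = S·e^(r·T), r = 0.0129
F = 441.05 · e^(0.0129 × 10/12) = 441.05 × 1.010808 = 445.8169
Value of long forward = (F − K)·e^(−rT) = (445.8169 − 397.26) · e^(−0.0129·10/12)
= 48.5569 × 0.989308 = 48.04

HK$48.04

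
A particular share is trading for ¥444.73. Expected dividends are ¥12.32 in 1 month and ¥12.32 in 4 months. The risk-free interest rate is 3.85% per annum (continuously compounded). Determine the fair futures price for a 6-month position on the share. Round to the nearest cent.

¥428.46

PV(dividends) I = 12.32·e^(−0.0385·1/12) + 12.32·e^(−0.0385·4/12)
I = 12.2805 + 12.1629 = 24.4434
F = (S − I)·e^(rT) = (444.73 − 24.4434) · e^(0.0385·6/12)
= 420.2866 · e^0.019250 = 420.2866 × 1.019436 = ¥428.46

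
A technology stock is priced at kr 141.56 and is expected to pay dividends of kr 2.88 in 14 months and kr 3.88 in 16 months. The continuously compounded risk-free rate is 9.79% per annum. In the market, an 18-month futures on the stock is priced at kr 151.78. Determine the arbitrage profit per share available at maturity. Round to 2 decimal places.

PV(dividends) I = 2.88·e^(−0.0979·14/12) + 3.88·e^(−0.0979·16/12) = 5.9743
Fair futures F* = (S − I)·e^(rT) = (141.56 − 5.9743)·e^0.146850 = 135.5857 × 1.158180 = 157.0326
Market kr 151.78 < fair 157.0326: forward underpriced → reverse cash-and-carry (short the stock, invest proceeds at r, pay the dividends, go long the forward).
Profit at T = |F_mkt − F*| = |151.78 − 157.0326| = kr 5.25 per share

kr 5.25 per share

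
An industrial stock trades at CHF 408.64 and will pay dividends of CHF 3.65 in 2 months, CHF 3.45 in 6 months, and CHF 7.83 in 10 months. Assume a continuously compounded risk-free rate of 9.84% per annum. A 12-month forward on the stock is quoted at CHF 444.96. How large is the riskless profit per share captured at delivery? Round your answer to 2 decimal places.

CHF 9.61 per share

PV(dividends) I = 3.65·e^(−0.0984·2/12) + 3.45·e^(−0.0984·6/12) + 7.83·e^(−0.0984·10/12) = 14.0886
Fair forward F* = (S − I)·e^(rT) = (408.64 − 14.0886)·e^0.098400 = 394.5514 × 1.103404 = 435.3496
Market CHF 444.96 > fair 435.3496: forward overpriced → cash-and-carry (borrow at r, buy the stock and collect the dividends, short the forward).
Profit at T = |F_mkt − F*| = |444.96 − 435.3496| = CHF 9.61 per share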